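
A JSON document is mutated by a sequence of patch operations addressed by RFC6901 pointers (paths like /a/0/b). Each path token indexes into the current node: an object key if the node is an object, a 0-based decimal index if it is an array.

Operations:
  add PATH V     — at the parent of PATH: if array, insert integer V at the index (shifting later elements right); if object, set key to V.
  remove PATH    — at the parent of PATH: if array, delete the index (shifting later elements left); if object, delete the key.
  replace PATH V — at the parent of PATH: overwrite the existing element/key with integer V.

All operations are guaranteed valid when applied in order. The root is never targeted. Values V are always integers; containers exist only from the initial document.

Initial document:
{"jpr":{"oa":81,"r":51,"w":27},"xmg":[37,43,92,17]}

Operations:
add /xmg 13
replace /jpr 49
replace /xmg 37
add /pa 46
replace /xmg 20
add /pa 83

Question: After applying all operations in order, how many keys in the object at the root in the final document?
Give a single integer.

Answer: 3

Derivation:
After op 1 (add /xmg 13): {"jpr":{"oa":81,"r":51,"w":27},"xmg":13}
After op 2 (replace /jpr 49): {"jpr":49,"xmg":13}
After op 3 (replace /xmg 37): {"jpr":49,"xmg":37}
After op 4 (add /pa 46): {"jpr":49,"pa":46,"xmg":37}
After op 5 (replace /xmg 20): {"jpr":49,"pa":46,"xmg":20}
After op 6 (add /pa 83): {"jpr":49,"pa":83,"xmg":20}
Size at the root: 3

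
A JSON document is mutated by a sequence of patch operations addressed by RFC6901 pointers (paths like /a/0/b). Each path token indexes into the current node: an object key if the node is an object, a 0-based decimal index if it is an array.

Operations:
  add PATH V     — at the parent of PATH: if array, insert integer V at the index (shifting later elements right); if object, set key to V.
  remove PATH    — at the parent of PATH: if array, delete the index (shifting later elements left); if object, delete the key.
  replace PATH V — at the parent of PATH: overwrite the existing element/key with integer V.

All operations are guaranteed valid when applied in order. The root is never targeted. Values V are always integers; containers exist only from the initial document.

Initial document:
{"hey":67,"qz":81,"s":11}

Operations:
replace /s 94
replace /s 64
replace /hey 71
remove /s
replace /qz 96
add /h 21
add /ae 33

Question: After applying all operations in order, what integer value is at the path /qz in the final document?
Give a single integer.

After op 1 (replace /s 94): {"hey":67,"qz":81,"s":94}
After op 2 (replace /s 64): {"hey":67,"qz":81,"s":64}
After op 3 (replace /hey 71): {"hey":71,"qz":81,"s":64}
After op 4 (remove /s): {"hey":71,"qz":81}
After op 5 (replace /qz 96): {"hey":71,"qz":96}
After op 6 (add /h 21): {"h":21,"hey":71,"qz":96}
After op 7 (add /ae 33): {"ae":33,"h":21,"hey":71,"qz":96}
Value at /qz: 96

Answer: 96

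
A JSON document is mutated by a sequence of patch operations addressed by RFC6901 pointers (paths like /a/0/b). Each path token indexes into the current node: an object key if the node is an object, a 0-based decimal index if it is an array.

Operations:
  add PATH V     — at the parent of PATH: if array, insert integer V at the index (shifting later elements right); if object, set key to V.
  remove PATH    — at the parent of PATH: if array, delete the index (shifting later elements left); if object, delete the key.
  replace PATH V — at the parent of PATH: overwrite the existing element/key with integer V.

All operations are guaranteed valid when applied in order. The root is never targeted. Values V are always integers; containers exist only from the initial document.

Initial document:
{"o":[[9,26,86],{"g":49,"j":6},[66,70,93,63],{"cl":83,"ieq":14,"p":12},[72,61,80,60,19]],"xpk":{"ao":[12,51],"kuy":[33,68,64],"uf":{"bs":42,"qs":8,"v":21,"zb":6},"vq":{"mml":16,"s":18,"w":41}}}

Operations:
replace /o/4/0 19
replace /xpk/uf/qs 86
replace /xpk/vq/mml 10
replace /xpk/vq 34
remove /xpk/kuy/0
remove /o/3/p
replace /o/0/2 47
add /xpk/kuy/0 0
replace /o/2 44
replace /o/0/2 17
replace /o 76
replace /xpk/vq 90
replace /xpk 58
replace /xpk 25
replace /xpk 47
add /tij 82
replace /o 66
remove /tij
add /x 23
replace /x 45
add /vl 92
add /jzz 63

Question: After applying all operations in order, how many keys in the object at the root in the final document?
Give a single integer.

After op 1 (replace /o/4/0 19): {"o":[[9,26,86],{"g":49,"j":6},[66,70,93,63],{"cl":83,"ieq":14,"p":12},[19,61,80,60,19]],"xpk":{"ao":[12,51],"kuy":[33,68,64],"uf":{"bs":42,"qs":8,"v":21,"zb":6},"vq":{"mml":16,"s":18,"w":41}}}
After op 2 (replace /xpk/uf/qs 86): {"o":[[9,26,86],{"g":49,"j":6},[66,70,93,63],{"cl":83,"ieq":14,"p":12},[19,61,80,60,19]],"xpk":{"ao":[12,51],"kuy":[33,68,64],"uf":{"bs":42,"qs":86,"v":21,"zb":6},"vq":{"mml":16,"s":18,"w":41}}}
After op 3 (replace /xpk/vq/mml 10): {"o":[[9,26,86],{"g":49,"j":6},[66,70,93,63],{"cl":83,"ieq":14,"p":12},[19,61,80,60,19]],"xpk":{"ao":[12,51],"kuy":[33,68,64],"uf":{"bs":42,"qs":86,"v":21,"zb":6},"vq":{"mml":10,"s":18,"w":41}}}
After op 4 (replace /xpk/vq 34): {"o":[[9,26,86],{"g":49,"j":6},[66,70,93,63],{"cl":83,"ieq":14,"p":12},[19,61,80,60,19]],"xpk":{"ao":[12,51],"kuy":[33,68,64],"uf":{"bs":42,"qs":86,"v":21,"zb":6},"vq":34}}
After op 5 (remove /xpk/kuy/0): {"o":[[9,26,86],{"g":49,"j":6},[66,70,93,63],{"cl":83,"ieq":14,"p":12},[19,61,80,60,19]],"xpk":{"ao":[12,51],"kuy":[68,64],"uf":{"bs":42,"qs":86,"v":21,"zb":6},"vq":34}}
After op 6 (remove /o/3/p): {"o":[[9,26,86],{"g":49,"j":6},[66,70,93,63],{"cl":83,"ieq":14},[19,61,80,60,19]],"xpk":{"ao":[12,51],"kuy":[68,64],"uf":{"bs":42,"qs":86,"v":21,"zb":6},"vq":34}}
After op 7 (replace /o/0/2 47): {"o":[[9,26,47],{"g":49,"j":6},[66,70,93,63],{"cl":83,"ieq":14},[19,61,80,60,19]],"xpk":{"ao":[12,51],"kuy":[68,64],"uf":{"bs":42,"qs":86,"v":21,"zb":6},"vq":34}}
After op 8 (add /xpk/kuy/0 0): {"o":[[9,26,47],{"g":49,"j":6},[66,70,93,63],{"cl":83,"ieq":14},[19,61,80,60,19]],"xpk":{"ao":[12,51],"kuy":[0,68,64],"uf":{"bs":42,"qs":86,"v":21,"zb":6},"vq":34}}
After op 9 (replace /o/2 44): {"o":[[9,26,47],{"g":49,"j":6},44,{"cl":83,"ieq":14},[19,61,80,60,19]],"xpk":{"ao":[12,51],"kuy":[0,68,64],"uf":{"bs":42,"qs":86,"v":21,"zb":6},"vq":34}}
After op 10 (replace /o/0/2 17): {"o":[[9,26,17],{"g":49,"j":6},44,{"cl":83,"ieq":14},[19,61,80,60,19]],"xpk":{"ao":[12,51],"kuy":[0,68,64],"uf":{"bs":42,"qs":86,"v":21,"zb":6},"vq":34}}
After op 11 (replace /o 76): {"o":76,"xpk":{"ao":[12,51],"kuy":[0,68,64],"uf":{"bs":42,"qs":86,"v":21,"zb":6},"vq":34}}
After op 12 (replace /xpk/vq 90): {"o":76,"xpk":{"ao":[12,51],"kuy":[0,68,64],"uf":{"bs":42,"qs":86,"v":21,"zb":6},"vq":90}}
After op 13 (replace /xpk 58): {"o":76,"xpk":58}
After op 14 (replace /xpk 25): {"o":76,"xpk":25}
After op 15 (replace /xpk 47): {"o":76,"xpk":47}
After op 16 (add /tij 82): {"o":76,"tij":82,"xpk":47}
After op 17 (replace /o 66): {"o":66,"tij":82,"xpk":47}
After op 18 (remove /tij): {"o":66,"xpk":47}
After op 19 (add /x 23): {"o":66,"x":23,"xpk":47}
After op 20 (replace /x 45): {"o":66,"x":45,"xpk":47}
After op 21 (add /vl 92): {"o":66,"vl":92,"x":45,"xpk":47}
After op 22 (add /jzz 63): {"jzz":63,"o":66,"vl":92,"x":45,"xpk":47}
Size at the root: 5

Answer: 5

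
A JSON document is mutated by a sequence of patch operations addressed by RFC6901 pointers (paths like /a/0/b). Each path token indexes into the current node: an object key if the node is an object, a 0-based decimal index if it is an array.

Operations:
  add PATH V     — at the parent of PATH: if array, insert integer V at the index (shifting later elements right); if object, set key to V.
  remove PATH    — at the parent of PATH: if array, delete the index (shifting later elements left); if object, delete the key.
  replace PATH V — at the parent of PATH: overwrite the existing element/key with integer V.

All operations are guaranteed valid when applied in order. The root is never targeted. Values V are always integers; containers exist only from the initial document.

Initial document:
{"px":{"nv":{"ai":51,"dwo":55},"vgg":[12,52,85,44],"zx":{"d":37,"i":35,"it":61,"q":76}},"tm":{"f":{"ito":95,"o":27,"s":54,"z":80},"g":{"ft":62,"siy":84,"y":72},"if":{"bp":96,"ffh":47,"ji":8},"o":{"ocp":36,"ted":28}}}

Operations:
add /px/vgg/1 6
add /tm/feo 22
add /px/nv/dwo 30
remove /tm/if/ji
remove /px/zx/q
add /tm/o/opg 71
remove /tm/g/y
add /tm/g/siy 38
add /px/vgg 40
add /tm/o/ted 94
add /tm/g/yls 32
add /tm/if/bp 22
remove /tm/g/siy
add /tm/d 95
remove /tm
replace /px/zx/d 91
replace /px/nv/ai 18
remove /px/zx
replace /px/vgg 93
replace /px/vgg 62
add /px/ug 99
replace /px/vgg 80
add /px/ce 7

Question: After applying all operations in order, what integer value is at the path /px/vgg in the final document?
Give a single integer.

Answer: 80

Derivation:
After op 1 (add /px/vgg/1 6): {"px":{"nv":{"ai":51,"dwo":55},"vgg":[12,6,52,85,44],"zx":{"d":37,"i":35,"it":61,"q":76}},"tm":{"f":{"ito":95,"o":27,"s":54,"z":80},"g":{"ft":62,"siy":84,"y":72},"if":{"bp":96,"ffh":47,"ji":8},"o":{"ocp":36,"ted":28}}}
After op 2 (add /tm/feo 22): {"px":{"nv":{"ai":51,"dwo":55},"vgg":[12,6,52,85,44],"zx":{"d":37,"i":35,"it":61,"q":76}},"tm":{"f":{"ito":95,"o":27,"s":54,"z":80},"feo":22,"g":{"ft":62,"siy":84,"y":72},"if":{"bp":96,"ffh":47,"ji":8},"o":{"ocp":36,"ted":28}}}
After op 3 (add /px/nv/dwo 30): {"px":{"nv":{"ai":51,"dwo":30},"vgg":[12,6,52,85,44],"zx":{"d":37,"i":35,"it":61,"q":76}},"tm":{"f":{"ito":95,"o":27,"s":54,"z":80},"feo":22,"g":{"ft":62,"siy":84,"y":72},"if":{"bp":96,"ffh":47,"ji":8},"o":{"ocp":36,"ted":28}}}
After op 4 (remove /tm/if/ji): {"px":{"nv":{"ai":51,"dwo":30},"vgg":[12,6,52,85,44],"zx":{"d":37,"i":35,"it":61,"q":76}},"tm":{"f":{"ito":95,"o":27,"s":54,"z":80},"feo":22,"g":{"ft":62,"siy":84,"y":72},"if":{"bp":96,"ffh":47},"o":{"ocp":36,"ted":28}}}
After op 5 (remove /px/zx/q): {"px":{"nv":{"ai":51,"dwo":30},"vgg":[12,6,52,85,44],"zx":{"d":37,"i":35,"it":61}},"tm":{"f":{"ito":95,"o":27,"s":54,"z":80},"feo":22,"g":{"ft":62,"siy":84,"y":72},"if":{"bp":96,"ffh":47},"o":{"ocp":36,"ted":28}}}
After op 6 (add /tm/o/opg 71): {"px":{"nv":{"ai":51,"dwo":30},"vgg":[12,6,52,85,44],"zx":{"d":37,"i":35,"it":61}},"tm":{"f":{"ito":95,"o":27,"s":54,"z":80},"feo":22,"g":{"ft":62,"siy":84,"y":72},"if":{"bp":96,"ffh":47},"o":{"ocp":36,"opg":71,"ted":28}}}
After op 7 (remove /tm/g/y): {"px":{"nv":{"ai":51,"dwo":30},"vgg":[12,6,52,85,44],"zx":{"d":37,"i":35,"it":61}},"tm":{"f":{"ito":95,"o":27,"s":54,"z":80},"feo":22,"g":{"ft":62,"siy":84},"if":{"bp":96,"ffh":47},"o":{"ocp":36,"opg":71,"ted":28}}}
After op 8 (add /tm/g/siy 38): {"px":{"nv":{"ai":51,"dwo":30},"vgg":[12,6,52,85,44],"zx":{"d":37,"i":35,"it":61}},"tm":{"f":{"ito":95,"o":27,"s":54,"z":80},"feo":22,"g":{"ft":62,"siy":38},"if":{"bp":96,"ffh":47},"o":{"ocp":36,"opg":71,"ted":28}}}
After op 9 (add /px/vgg 40): {"px":{"nv":{"ai":51,"dwo":30},"vgg":40,"zx":{"d":37,"i":35,"it":61}},"tm":{"f":{"ito":95,"o":27,"s":54,"z":80},"feo":22,"g":{"ft":62,"siy":38},"if":{"bp":96,"ffh":47},"o":{"ocp":36,"opg":71,"ted":28}}}
After op 10 (add /tm/o/ted 94): {"px":{"nv":{"ai":51,"dwo":30},"vgg":40,"zx":{"d":37,"i":35,"it":61}},"tm":{"f":{"ito":95,"o":27,"s":54,"z":80},"feo":22,"g":{"ft":62,"siy":38},"if":{"bp":96,"ffh":47},"o":{"ocp":36,"opg":71,"ted":94}}}
After op 11 (add /tm/g/yls 32): {"px":{"nv":{"ai":51,"dwo":30},"vgg":40,"zx":{"d":37,"i":35,"it":61}},"tm":{"f":{"ito":95,"o":27,"s":54,"z":80},"feo":22,"g":{"ft":62,"siy":38,"yls":32},"if":{"bp":96,"ffh":47},"o":{"ocp":36,"opg":71,"ted":94}}}
After op 12 (add /tm/if/bp 22): {"px":{"nv":{"ai":51,"dwo":30},"vgg":40,"zx":{"d":37,"i":35,"it":61}},"tm":{"f":{"ito":95,"o":27,"s":54,"z":80},"feo":22,"g":{"ft":62,"siy":38,"yls":32},"if":{"bp":22,"ffh":47},"o":{"ocp":36,"opg":71,"ted":94}}}
After op 13 (remove /tm/g/siy): {"px":{"nv":{"ai":51,"dwo":30},"vgg":40,"zx":{"d":37,"i":35,"it":61}},"tm":{"f":{"ito":95,"o":27,"s":54,"z":80},"feo":22,"g":{"ft":62,"yls":32},"if":{"bp":22,"ffh":47},"o":{"ocp":36,"opg":71,"ted":94}}}
After op 14 (add /tm/d 95): {"px":{"nv":{"ai":51,"dwo":30},"vgg":40,"zx":{"d":37,"i":35,"it":61}},"tm":{"d":95,"f":{"ito":95,"o":27,"s":54,"z":80},"feo":22,"g":{"ft":62,"yls":32},"if":{"bp":22,"ffh":47},"o":{"ocp":36,"opg":71,"ted":94}}}
After op 15 (remove /tm): {"px":{"nv":{"ai":51,"dwo":30},"vgg":40,"zx":{"d":37,"i":35,"it":61}}}
After op 16 (replace /px/zx/d 91): {"px":{"nv":{"ai":51,"dwo":30},"vgg":40,"zx":{"d":91,"i":35,"it":61}}}
After op 17 (replace /px/nv/ai 18): {"px":{"nv":{"ai":18,"dwo":30},"vgg":40,"zx":{"d":91,"i":35,"it":61}}}
After op 18 (remove /px/zx): {"px":{"nv":{"ai":18,"dwo":30},"vgg":40}}
After op 19 (replace /px/vgg 93): {"px":{"nv":{"ai":18,"dwo":30},"vgg":93}}
After op 20 (replace /px/vgg 62): {"px":{"nv":{"ai":18,"dwo":30},"vgg":62}}
After op 21 (add /px/ug 99): {"px":{"nv":{"ai":18,"dwo":30},"ug":99,"vgg":62}}
After op 22 (replace /px/vgg 80): {"px":{"nv":{"ai":18,"dwo":30},"ug":99,"vgg":80}}
After op 23 (add /px/ce 7): {"px":{"ce":7,"nv":{"ai":18,"dwo":30},"ug":99,"vgg":80}}
Value at /px/vgg: 80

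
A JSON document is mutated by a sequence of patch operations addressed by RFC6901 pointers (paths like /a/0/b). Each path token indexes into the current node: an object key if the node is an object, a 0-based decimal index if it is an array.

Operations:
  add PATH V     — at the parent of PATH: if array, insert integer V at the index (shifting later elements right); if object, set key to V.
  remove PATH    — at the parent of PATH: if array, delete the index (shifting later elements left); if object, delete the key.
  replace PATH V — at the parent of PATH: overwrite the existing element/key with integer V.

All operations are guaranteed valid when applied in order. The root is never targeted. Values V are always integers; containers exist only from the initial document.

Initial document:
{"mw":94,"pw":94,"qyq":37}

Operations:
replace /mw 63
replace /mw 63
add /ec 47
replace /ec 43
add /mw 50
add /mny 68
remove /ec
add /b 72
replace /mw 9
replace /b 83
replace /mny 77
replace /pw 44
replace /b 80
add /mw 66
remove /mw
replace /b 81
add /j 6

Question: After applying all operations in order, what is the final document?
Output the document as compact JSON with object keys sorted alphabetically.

Answer: {"b":81,"j":6,"mny":77,"pw":44,"qyq":37}

Derivation:
After op 1 (replace /mw 63): {"mw":63,"pw":94,"qyq":37}
After op 2 (replace /mw 63): {"mw":63,"pw":94,"qyq":37}
After op 3 (add /ec 47): {"ec":47,"mw":63,"pw":94,"qyq":37}
After op 4 (replace /ec 43): {"ec":43,"mw":63,"pw":94,"qyq":37}
After op 5 (add /mw 50): {"ec":43,"mw":50,"pw":94,"qyq":37}
After op 6 (add /mny 68): {"ec":43,"mny":68,"mw":50,"pw":94,"qyq":37}
After op 7 (remove /ec): {"mny":68,"mw":50,"pw":94,"qyq":37}
After op 8 (add /b 72): {"b":72,"mny":68,"mw":50,"pw":94,"qyq":37}
After op 9 (replace /mw 9): {"b":72,"mny":68,"mw":9,"pw":94,"qyq":37}
After op 10 (replace /b 83): {"b":83,"mny":68,"mw":9,"pw":94,"qyq":37}
After op 11 (replace /mny 77): {"b":83,"mny":77,"mw":9,"pw":94,"qyq":37}
After op 12 (replace /pw 44): {"b":83,"mny":77,"mw":9,"pw":44,"qyq":37}
After op 13 (replace /b 80): {"b":80,"mny":77,"mw":9,"pw":44,"qyq":37}
After op 14 (add /mw 66): {"b":80,"mny":77,"mw":66,"pw":44,"qyq":37}
After op 15 (remove /mw): {"b":80,"mny":77,"pw":44,"qyq":37}
After op 16 (replace /b 81): {"b":81,"mny":77,"pw":44,"qyq":37}
After op 17 (add /j 6): {"b":81,"j":6,"mny":77,"pw":44,"qyq":37}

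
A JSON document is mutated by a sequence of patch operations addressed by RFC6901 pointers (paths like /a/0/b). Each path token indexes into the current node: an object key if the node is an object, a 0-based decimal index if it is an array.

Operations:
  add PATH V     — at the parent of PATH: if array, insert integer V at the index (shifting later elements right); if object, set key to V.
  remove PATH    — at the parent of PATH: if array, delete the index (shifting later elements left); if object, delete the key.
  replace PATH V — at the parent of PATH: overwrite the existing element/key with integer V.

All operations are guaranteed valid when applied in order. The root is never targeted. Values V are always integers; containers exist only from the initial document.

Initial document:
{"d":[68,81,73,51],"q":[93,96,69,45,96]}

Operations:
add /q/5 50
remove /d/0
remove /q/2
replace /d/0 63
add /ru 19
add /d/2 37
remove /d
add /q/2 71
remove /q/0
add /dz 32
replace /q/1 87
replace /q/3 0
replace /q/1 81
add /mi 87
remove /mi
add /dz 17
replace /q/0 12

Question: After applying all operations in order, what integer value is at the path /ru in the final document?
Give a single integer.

Answer: 19

Derivation:
After op 1 (add /q/5 50): {"d":[68,81,73,51],"q":[93,96,69,45,96,50]}
After op 2 (remove /d/0): {"d":[81,73,51],"q":[93,96,69,45,96,50]}
After op 3 (remove /q/2): {"d":[81,73,51],"q":[93,96,45,96,50]}
After op 4 (replace /d/0 63): {"d":[63,73,51],"q":[93,96,45,96,50]}
After op 5 (add /ru 19): {"d":[63,73,51],"q":[93,96,45,96,50],"ru":19}
After op 6 (add /d/2 37): {"d":[63,73,37,51],"q":[93,96,45,96,50],"ru":19}
After op 7 (remove /d): {"q":[93,96,45,96,50],"ru":19}
After op 8 (add /q/2 71): {"q":[93,96,71,45,96,50],"ru":19}
After op 9 (remove /q/0): {"q":[96,71,45,96,50],"ru":19}
After op 10 (add /dz 32): {"dz":32,"q":[96,71,45,96,50],"ru":19}
After op 11 (replace /q/1 87): {"dz":32,"q":[96,87,45,96,50],"ru":19}
After op 12 (replace /q/3 0): {"dz":32,"q":[96,87,45,0,50],"ru":19}
After op 13 (replace /q/1 81): {"dz":32,"q":[96,81,45,0,50],"ru":19}
After op 14 (add /mi 87): {"dz":32,"mi":87,"q":[96,81,45,0,50],"ru":19}
After op 15 (remove /mi): {"dz":32,"q":[96,81,45,0,50],"ru":19}
After op 16 (add /dz 17): {"dz":17,"q":[96,81,45,0,50],"ru":19}
After op 17 (replace /q/0 12): {"dz":17,"q":[12,81,45,0,50],"ru":19}
Value at /ru: 19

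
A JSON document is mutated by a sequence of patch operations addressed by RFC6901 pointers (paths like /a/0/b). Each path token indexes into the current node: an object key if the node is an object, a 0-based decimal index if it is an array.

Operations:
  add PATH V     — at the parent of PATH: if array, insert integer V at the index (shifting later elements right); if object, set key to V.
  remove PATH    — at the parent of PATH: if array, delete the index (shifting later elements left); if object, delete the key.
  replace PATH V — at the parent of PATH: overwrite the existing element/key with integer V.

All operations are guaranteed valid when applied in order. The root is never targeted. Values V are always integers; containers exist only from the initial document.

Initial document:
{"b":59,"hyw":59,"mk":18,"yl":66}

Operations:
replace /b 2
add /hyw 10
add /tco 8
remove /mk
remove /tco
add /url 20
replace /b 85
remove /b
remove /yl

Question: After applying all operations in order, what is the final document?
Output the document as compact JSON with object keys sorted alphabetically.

Answer: {"hyw":10,"url":20}

Derivation:
After op 1 (replace /b 2): {"b":2,"hyw":59,"mk":18,"yl":66}
After op 2 (add /hyw 10): {"b":2,"hyw":10,"mk":18,"yl":66}
After op 3 (add /tco 8): {"b":2,"hyw":10,"mk":18,"tco":8,"yl":66}
After op 4 (remove /mk): {"b":2,"hyw":10,"tco":8,"yl":66}
After op 5 (remove /tco): {"b":2,"hyw":10,"yl":66}
After op 6 (add /url 20): {"b":2,"hyw":10,"url":20,"yl":66}
After op 7 (replace /b 85): {"b":85,"hyw":10,"url":20,"yl":66}
After op 8 (remove /b): {"hyw":10,"url":20,"yl":66}
After op 9 (remove /yl): {"hyw":10,"url":20}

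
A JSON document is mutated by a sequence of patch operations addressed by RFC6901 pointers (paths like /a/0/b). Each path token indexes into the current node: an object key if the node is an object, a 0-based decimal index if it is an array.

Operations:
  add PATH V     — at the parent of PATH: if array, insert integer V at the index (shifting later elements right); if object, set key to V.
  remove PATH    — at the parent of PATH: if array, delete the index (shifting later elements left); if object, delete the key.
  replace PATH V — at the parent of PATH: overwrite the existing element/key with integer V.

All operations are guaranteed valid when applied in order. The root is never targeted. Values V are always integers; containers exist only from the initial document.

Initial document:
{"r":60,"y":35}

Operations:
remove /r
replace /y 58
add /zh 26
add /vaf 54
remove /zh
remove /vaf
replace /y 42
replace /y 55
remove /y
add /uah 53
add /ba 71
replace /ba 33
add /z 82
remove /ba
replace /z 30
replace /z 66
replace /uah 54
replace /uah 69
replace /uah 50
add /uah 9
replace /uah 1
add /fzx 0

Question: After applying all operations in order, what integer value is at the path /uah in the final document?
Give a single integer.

Answer: 1

Derivation:
After op 1 (remove /r): {"y":35}
After op 2 (replace /y 58): {"y":58}
After op 3 (add /zh 26): {"y":58,"zh":26}
After op 4 (add /vaf 54): {"vaf":54,"y":58,"zh":26}
After op 5 (remove /zh): {"vaf":54,"y":58}
After op 6 (remove /vaf): {"y":58}
After op 7 (replace /y 42): {"y":42}
After op 8 (replace /y 55): {"y":55}
After op 9 (remove /y): {}
After op 10 (add /uah 53): {"uah":53}
After op 11 (add /ba 71): {"ba":71,"uah":53}
After op 12 (replace /ba 33): {"ba":33,"uah":53}
After op 13 (add /z 82): {"ba":33,"uah":53,"z":82}
After op 14 (remove /ba): {"uah":53,"z":82}
After op 15 (replace /z 30): {"uah":53,"z":30}
After op 16 (replace /z 66): {"uah":53,"z":66}
After op 17 (replace /uah 54): {"uah":54,"z":66}
After op 18 (replace /uah 69): {"uah":69,"z":66}
After op 19 (replace /uah 50): {"uah":50,"z":66}
After op 20 (add /uah 9): {"uah":9,"z":66}
After op 21 (replace /uah 1): {"uah":1,"z":66}
After op 22 (add /fzx 0): {"fzx":0,"uah":1,"z":66}
Value at /uah: 1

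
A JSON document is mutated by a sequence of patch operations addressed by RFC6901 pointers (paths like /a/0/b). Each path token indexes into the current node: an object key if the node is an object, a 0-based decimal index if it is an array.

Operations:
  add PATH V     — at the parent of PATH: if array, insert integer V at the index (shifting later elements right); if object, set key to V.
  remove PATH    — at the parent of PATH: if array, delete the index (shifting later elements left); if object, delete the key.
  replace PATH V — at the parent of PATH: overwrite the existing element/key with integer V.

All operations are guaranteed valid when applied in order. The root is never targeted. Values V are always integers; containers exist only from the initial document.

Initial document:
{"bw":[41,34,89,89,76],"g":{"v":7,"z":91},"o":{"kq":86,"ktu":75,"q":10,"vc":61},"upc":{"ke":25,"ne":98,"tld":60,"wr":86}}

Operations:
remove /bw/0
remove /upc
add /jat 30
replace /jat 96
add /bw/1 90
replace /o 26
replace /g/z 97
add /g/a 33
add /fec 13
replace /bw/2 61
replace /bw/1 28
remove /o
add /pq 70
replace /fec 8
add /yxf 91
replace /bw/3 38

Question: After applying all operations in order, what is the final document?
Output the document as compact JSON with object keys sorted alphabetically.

Answer: {"bw":[34,28,61,38,76],"fec":8,"g":{"a":33,"v":7,"z":97},"jat":96,"pq":70,"yxf":91}

Derivation:
After op 1 (remove /bw/0): {"bw":[34,89,89,76],"g":{"v":7,"z":91},"o":{"kq":86,"ktu":75,"q":10,"vc":61},"upc":{"ke":25,"ne":98,"tld":60,"wr":86}}
After op 2 (remove /upc): {"bw":[34,89,89,76],"g":{"v":7,"z":91},"o":{"kq":86,"ktu":75,"q":10,"vc":61}}
After op 3 (add /jat 30): {"bw":[34,89,89,76],"g":{"v":7,"z":91},"jat":30,"o":{"kq":86,"ktu":75,"q":10,"vc":61}}
After op 4 (replace /jat 96): {"bw":[34,89,89,76],"g":{"v":7,"z":91},"jat":96,"o":{"kq":86,"ktu":75,"q":10,"vc":61}}
After op 5 (add /bw/1 90): {"bw":[34,90,89,89,76],"g":{"v":7,"z":91},"jat":96,"o":{"kq":86,"ktu":75,"q":10,"vc":61}}
After op 6 (replace /o 26): {"bw":[34,90,89,89,76],"g":{"v":7,"z":91},"jat":96,"o":26}
After op 7 (replace /g/z 97): {"bw":[34,90,89,89,76],"g":{"v":7,"z":97},"jat":96,"o":26}
After op 8 (add /g/a 33): {"bw":[34,90,89,89,76],"g":{"a":33,"v":7,"z":97},"jat":96,"o":26}
After op 9 (add /fec 13): {"bw":[34,90,89,89,76],"fec":13,"g":{"a":33,"v":7,"z":97},"jat":96,"o":26}
After op 10 (replace /bw/2 61): {"bw":[34,90,61,89,76],"fec":13,"g":{"a":33,"v":7,"z":97},"jat":96,"o":26}
After op 11 (replace /bw/1 28): {"bw":[34,28,61,89,76],"fec":13,"g":{"a":33,"v":7,"z":97},"jat":96,"o":26}
After op 12 (remove /o): {"bw":[34,28,61,89,76],"fec":13,"g":{"a":33,"v":7,"z":97},"jat":96}
After op 13 (add /pq 70): {"bw":[34,28,61,89,76],"fec":13,"g":{"a":33,"v":7,"z":97},"jat":96,"pq":70}
After op 14 (replace /fec 8): {"bw":[34,28,61,89,76],"fec":8,"g":{"a":33,"v":7,"z":97},"jat":96,"pq":70}
After op 15 (add /yxf 91): {"bw":[34,28,61,89,76],"fec":8,"g":{"a":33,"v":7,"z":97},"jat":96,"pq":70,"yxf":91}
After op 16 (replace /bw/3 38): {"bw":[34,28,61,38,76],"fec":8,"g":{"a":33,"v":7,"z":97},"jat":96,"pq":70,"yxf":91}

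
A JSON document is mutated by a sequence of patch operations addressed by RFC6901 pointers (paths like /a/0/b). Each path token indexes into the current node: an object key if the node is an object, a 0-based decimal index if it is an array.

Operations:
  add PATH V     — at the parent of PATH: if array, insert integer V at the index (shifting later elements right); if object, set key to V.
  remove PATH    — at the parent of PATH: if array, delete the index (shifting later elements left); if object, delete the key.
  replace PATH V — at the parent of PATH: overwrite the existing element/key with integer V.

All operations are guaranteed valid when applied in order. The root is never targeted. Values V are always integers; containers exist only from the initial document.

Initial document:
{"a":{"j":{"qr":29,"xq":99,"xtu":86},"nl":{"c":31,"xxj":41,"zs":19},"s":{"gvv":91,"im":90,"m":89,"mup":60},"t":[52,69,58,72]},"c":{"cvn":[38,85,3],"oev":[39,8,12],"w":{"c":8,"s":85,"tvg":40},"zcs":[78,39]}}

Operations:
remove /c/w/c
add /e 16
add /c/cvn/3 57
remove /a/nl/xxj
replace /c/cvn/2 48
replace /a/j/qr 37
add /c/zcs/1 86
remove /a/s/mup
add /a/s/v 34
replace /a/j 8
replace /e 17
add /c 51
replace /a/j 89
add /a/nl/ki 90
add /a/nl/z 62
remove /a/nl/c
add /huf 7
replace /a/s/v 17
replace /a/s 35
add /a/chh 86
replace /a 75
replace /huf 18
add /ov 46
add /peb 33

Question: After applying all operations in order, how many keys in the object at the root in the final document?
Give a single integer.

Answer: 6

Derivation:
After op 1 (remove /c/w/c): {"a":{"j":{"qr":29,"xq":99,"xtu":86},"nl":{"c":31,"xxj":41,"zs":19},"s":{"gvv":91,"im":90,"m":89,"mup":60},"t":[52,69,58,72]},"c":{"cvn":[38,85,3],"oev":[39,8,12],"w":{"s":85,"tvg":40},"zcs":[78,39]}}
After op 2 (add /e 16): {"a":{"j":{"qr":29,"xq":99,"xtu":86},"nl":{"c":31,"xxj":41,"zs":19},"s":{"gvv":91,"im":90,"m":89,"mup":60},"t":[52,69,58,72]},"c":{"cvn":[38,85,3],"oev":[39,8,12],"w":{"s":85,"tvg":40},"zcs":[78,39]},"e":16}
After op 3 (add /c/cvn/3 57): {"a":{"j":{"qr":29,"xq":99,"xtu":86},"nl":{"c":31,"xxj":41,"zs":19},"s":{"gvv":91,"im":90,"m":89,"mup":60},"t":[52,69,58,72]},"c":{"cvn":[38,85,3,57],"oev":[39,8,12],"w":{"s":85,"tvg":40},"zcs":[78,39]},"e":16}
After op 4 (remove /a/nl/xxj): {"a":{"j":{"qr":29,"xq":99,"xtu":86},"nl":{"c":31,"zs":19},"s":{"gvv":91,"im":90,"m":89,"mup":60},"t":[52,69,58,72]},"c":{"cvn":[38,85,3,57],"oev":[39,8,12],"w":{"s":85,"tvg":40},"zcs":[78,39]},"e":16}
After op 5 (replace /c/cvn/2 48): {"a":{"j":{"qr":29,"xq":99,"xtu":86},"nl":{"c":31,"zs":19},"s":{"gvv":91,"im":90,"m":89,"mup":60},"t":[52,69,58,72]},"c":{"cvn":[38,85,48,57],"oev":[39,8,12],"w":{"s":85,"tvg":40},"zcs":[78,39]},"e":16}
After op 6 (replace /a/j/qr 37): {"a":{"j":{"qr":37,"xq":99,"xtu":86},"nl":{"c":31,"zs":19},"s":{"gvv":91,"im":90,"m":89,"mup":60},"t":[52,69,58,72]},"c":{"cvn":[38,85,48,57],"oev":[39,8,12],"w":{"s":85,"tvg":40},"zcs":[78,39]},"e":16}
After op 7 (add /c/zcs/1 86): {"a":{"j":{"qr":37,"xq":99,"xtu":86},"nl":{"c":31,"zs":19},"s":{"gvv":91,"im":90,"m":89,"mup":60},"t":[52,69,58,72]},"c":{"cvn":[38,85,48,57],"oev":[39,8,12],"w":{"s":85,"tvg":40},"zcs":[78,86,39]},"e":16}
After op 8 (remove /a/s/mup): {"a":{"j":{"qr":37,"xq":99,"xtu":86},"nl":{"c":31,"zs":19},"s":{"gvv":91,"im":90,"m":89},"t":[52,69,58,72]},"c":{"cvn":[38,85,48,57],"oev":[39,8,12],"w":{"s":85,"tvg":40},"zcs":[78,86,39]},"e":16}
After op 9 (add /a/s/v 34): {"a":{"j":{"qr":37,"xq":99,"xtu":86},"nl":{"c":31,"zs":19},"s":{"gvv":91,"im":90,"m":89,"v":34},"t":[52,69,58,72]},"c":{"cvn":[38,85,48,57],"oev":[39,8,12],"w":{"s":85,"tvg":40},"zcs":[78,86,39]},"e":16}
After op 10 (replace /a/j 8): {"a":{"j":8,"nl":{"c":31,"zs":19},"s":{"gvv":91,"im":90,"m":89,"v":34},"t":[52,69,58,72]},"c":{"cvn":[38,85,48,57],"oev":[39,8,12],"w":{"s":85,"tvg":40},"zcs":[78,86,39]},"e":16}
After op 11 (replace /e 17): {"a":{"j":8,"nl":{"c":31,"zs":19},"s":{"gvv":91,"im":90,"m":89,"v":34},"t":[52,69,58,72]},"c":{"cvn":[38,85,48,57],"oev":[39,8,12],"w":{"s":85,"tvg":40},"zcs":[78,86,39]},"e":17}
After op 12 (add /c 51): {"a":{"j":8,"nl":{"c":31,"zs":19},"s":{"gvv":91,"im":90,"m":89,"v":34},"t":[52,69,58,72]},"c":51,"e":17}
After op 13 (replace /a/j 89): {"a":{"j":89,"nl":{"c":31,"zs":19},"s":{"gvv":91,"im":90,"m":89,"v":34},"t":[52,69,58,72]},"c":51,"e":17}
After op 14 (add /a/nl/ki 90): {"a":{"j":89,"nl":{"c":31,"ki":90,"zs":19},"s":{"gvv":91,"im":90,"m":89,"v":34},"t":[52,69,58,72]},"c":51,"e":17}
After op 15 (add /a/nl/z 62): {"a":{"j":89,"nl":{"c":31,"ki":90,"z":62,"zs":19},"s":{"gvv":91,"im":90,"m":89,"v":34},"t":[52,69,58,72]},"c":51,"e":17}
After op 16 (remove /a/nl/c): {"a":{"j":89,"nl":{"ki":90,"z":62,"zs":19},"s":{"gvv":91,"im":90,"m":89,"v":34},"t":[52,69,58,72]},"c":51,"e":17}
After op 17 (add /huf 7): {"a":{"j":89,"nl":{"ki":90,"z":62,"zs":19},"s":{"gvv":91,"im":90,"m":89,"v":34},"t":[52,69,58,72]},"c":51,"e":17,"huf":7}
After op 18 (replace /a/s/v 17): {"a":{"j":89,"nl":{"ki":90,"z":62,"zs":19},"s":{"gvv":91,"im":90,"m":89,"v":17},"t":[52,69,58,72]},"c":51,"e":17,"huf":7}
After op 19 (replace /a/s 35): {"a":{"j":89,"nl":{"ki":90,"z":62,"zs":19},"s":35,"t":[52,69,58,72]},"c":51,"e":17,"huf":7}
After op 20 (add /a/chh 86): {"a":{"chh":86,"j":89,"nl":{"ki":90,"z":62,"zs":19},"s":35,"t":[52,69,58,72]},"c":51,"e":17,"huf":7}
After op 21 (replace /a 75): {"a":75,"c":51,"e":17,"huf":7}
After op 22 (replace /huf 18): {"a":75,"c":51,"e":17,"huf":18}
After op 23 (add /ov 46): {"a":75,"c":51,"e":17,"huf":18,"ov":46}
After op 24 (add /peb 33): {"a":75,"c":51,"e":17,"huf":18,"ov":46,"peb":33}
Size at the root: 6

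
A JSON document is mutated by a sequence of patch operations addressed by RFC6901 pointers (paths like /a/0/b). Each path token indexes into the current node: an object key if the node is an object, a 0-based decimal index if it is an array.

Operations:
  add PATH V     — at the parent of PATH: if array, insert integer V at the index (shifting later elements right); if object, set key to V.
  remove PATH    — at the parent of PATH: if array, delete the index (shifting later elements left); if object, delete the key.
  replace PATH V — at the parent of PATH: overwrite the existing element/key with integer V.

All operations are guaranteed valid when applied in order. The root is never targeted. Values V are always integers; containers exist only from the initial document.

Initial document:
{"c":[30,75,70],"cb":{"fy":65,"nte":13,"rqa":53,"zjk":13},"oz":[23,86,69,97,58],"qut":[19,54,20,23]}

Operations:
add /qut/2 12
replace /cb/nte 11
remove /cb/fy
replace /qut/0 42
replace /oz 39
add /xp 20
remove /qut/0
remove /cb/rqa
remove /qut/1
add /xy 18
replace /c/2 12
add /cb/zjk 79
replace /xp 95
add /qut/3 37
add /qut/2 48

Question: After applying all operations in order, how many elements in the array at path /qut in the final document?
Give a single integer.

Answer: 5

Derivation:
After op 1 (add /qut/2 12): {"c":[30,75,70],"cb":{"fy":65,"nte":13,"rqa":53,"zjk":13},"oz":[23,86,69,97,58],"qut":[19,54,12,20,23]}
After op 2 (replace /cb/nte 11): {"c":[30,75,70],"cb":{"fy":65,"nte":11,"rqa":53,"zjk":13},"oz":[23,86,69,97,58],"qut":[19,54,12,20,23]}
After op 3 (remove /cb/fy): {"c":[30,75,70],"cb":{"nte":11,"rqa":53,"zjk":13},"oz":[23,86,69,97,58],"qut":[19,54,12,20,23]}
After op 4 (replace /qut/0 42): {"c":[30,75,70],"cb":{"nte":11,"rqa":53,"zjk":13},"oz":[23,86,69,97,58],"qut":[42,54,12,20,23]}
After op 5 (replace /oz 39): {"c":[30,75,70],"cb":{"nte":11,"rqa":53,"zjk":13},"oz":39,"qut":[42,54,12,20,23]}
After op 6 (add /xp 20): {"c":[30,75,70],"cb":{"nte":11,"rqa":53,"zjk":13},"oz":39,"qut":[42,54,12,20,23],"xp":20}
After op 7 (remove /qut/0): {"c":[30,75,70],"cb":{"nte":11,"rqa":53,"zjk":13},"oz":39,"qut":[54,12,20,23],"xp":20}
After op 8 (remove /cb/rqa): {"c":[30,75,70],"cb":{"nte":11,"zjk":13},"oz":39,"qut":[54,12,20,23],"xp":20}
After op 9 (remove /qut/1): {"c":[30,75,70],"cb":{"nte":11,"zjk":13},"oz":39,"qut":[54,20,23],"xp":20}
After op 10 (add /xy 18): {"c":[30,75,70],"cb":{"nte":11,"zjk":13},"oz":39,"qut":[54,20,23],"xp":20,"xy":18}
After op 11 (replace /c/2 12): {"c":[30,75,12],"cb":{"nte":11,"zjk":13},"oz":39,"qut":[54,20,23],"xp":20,"xy":18}
After op 12 (add /cb/zjk 79): {"c":[30,75,12],"cb":{"nte":11,"zjk":79},"oz":39,"qut":[54,20,23],"xp":20,"xy":18}
After op 13 (replace /xp 95): {"c":[30,75,12],"cb":{"nte":11,"zjk":79},"oz":39,"qut":[54,20,23],"xp":95,"xy":18}
After op 14 (add /qut/3 37): {"c":[30,75,12],"cb":{"nte":11,"zjk":79},"oz":39,"qut":[54,20,23,37],"xp":95,"xy":18}
After op 15 (add /qut/2 48): {"c":[30,75,12],"cb":{"nte":11,"zjk":79},"oz":39,"qut":[54,20,48,23,37],"xp":95,"xy":18}
Size at path /qut: 5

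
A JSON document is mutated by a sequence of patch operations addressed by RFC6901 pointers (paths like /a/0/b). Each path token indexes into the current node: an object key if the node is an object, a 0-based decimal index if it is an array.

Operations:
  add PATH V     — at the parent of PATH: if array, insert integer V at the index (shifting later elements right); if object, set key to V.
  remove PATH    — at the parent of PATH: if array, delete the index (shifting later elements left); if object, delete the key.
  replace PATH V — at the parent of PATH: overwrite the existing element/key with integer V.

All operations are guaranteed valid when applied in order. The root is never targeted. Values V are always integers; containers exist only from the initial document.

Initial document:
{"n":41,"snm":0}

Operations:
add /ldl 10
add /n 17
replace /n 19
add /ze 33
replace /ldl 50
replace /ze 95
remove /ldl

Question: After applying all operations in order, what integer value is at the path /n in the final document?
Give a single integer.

Answer: 19

Derivation:
After op 1 (add /ldl 10): {"ldl":10,"n":41,"snm":0}
After op 2 (add /n 17): {"ldl":10,"n":17,"snm":0}
After op 3 (replace /n 19): {"ldl":10,"n":19,"snm":0}
After op 4 (add /ze 33): {"ldl":10,"n":19,"snm":0,"ze":33}
After op 5 (replace /ldl 50): {"ldl":50,"n":19,"snm":0,"ze":33}
After op 6 (replace /ze 95): {"ldl":50,"n":19,"snm":0,"ze":95}
After op 7 (remove /ldl): {"n":19,"snm":0,"ze":95}
Value at /n: 19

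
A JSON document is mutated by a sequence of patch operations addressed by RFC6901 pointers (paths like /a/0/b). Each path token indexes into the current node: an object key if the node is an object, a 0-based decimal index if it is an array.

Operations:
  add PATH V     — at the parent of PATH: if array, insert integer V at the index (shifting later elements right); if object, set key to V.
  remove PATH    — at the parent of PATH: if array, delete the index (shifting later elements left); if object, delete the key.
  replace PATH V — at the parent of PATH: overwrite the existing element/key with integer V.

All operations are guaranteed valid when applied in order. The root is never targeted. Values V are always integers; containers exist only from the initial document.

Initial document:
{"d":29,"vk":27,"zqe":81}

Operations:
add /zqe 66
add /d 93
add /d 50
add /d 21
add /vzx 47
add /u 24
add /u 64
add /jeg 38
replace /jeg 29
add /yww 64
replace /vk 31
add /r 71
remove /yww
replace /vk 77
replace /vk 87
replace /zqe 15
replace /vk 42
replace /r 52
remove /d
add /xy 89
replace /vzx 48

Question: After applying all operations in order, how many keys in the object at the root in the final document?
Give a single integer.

Answer: 7

Derivation:
After op 1 (add /zqe 66): {"d":29,"vk":27,"zqe":66}
After op 2 (add /d 93): {"d":93,"vk":27,"zqe":66}
After op 3 (add /d 50): {"d":50,"vk":27,"zqe":66}
After op 4 (add /d 21): {"d":21,"vk":27,"zqe":66}
After op 5 (add /vzx 47): {"d":21,"vk":27,"vzx":47,"zqe":66}
After op 6 (add /u 24): {"d":21,"u":24,"vk":27,"vzx":47,"zqe":66}
After op 7 (add /u 64): {"d":21,"u":64,"vk":27,"vzx":47,"zqe":66}
After op 8 (add /jeg 38): {"d":21,"jeg":38,"u":64,"vk":27,"vzx":47,"zqe":66}
After op 9 (replace /jeg 29): {"d":21,"jeg":29,"u":64,"vk":27,"vzx":47,"zqe":66}
After op 10 (add /yww 64): {"d":21,"jeg":29,"u":64,"vk":27,"vzx":47,"yww":64,"zqe":66}
After op 11 (replace /vk 31): {"d":21,"jeg":29,"u":64,"vk":31,"vzx":47,"yww":64,"zqe":66}
After op 12 (add /r 71): {"d":21,"jeg":29,"r":71,"u":64,"vk":31,"vzx":47,"yww":64,"zqe":66}
After op 13 (remove /yww): {"d":21,"jeg":29,"r":71,"u":64,"vk":31,"vzx":47,"zqe":66}
After op 14 (replace /vk 77): {"d":21,"jeg":29,"r":71,"u":64,"vk":77,"vzx":47,"zqe":66}
After op 15 (replace /vk 87): {"d":21,"jeg":29,"r":71,"u":64,"vk":87,"vzx":47,"zqe":66}
After op 16 (replace /zqe 15): {"d":21,"jeg":29,"r":71,"u":64,"vk":87,"vzx":47,"zqe":15}
After op 17 (replace /vk 42): {"d":21,"jeg":29,"r":71,"u":64,"vk":42,"vzx":47,"zqe":15}
After op 18 (replace /r 52): {"d":21,"jeg":29,"r":52,"u":64,"vk":42,"vzx":47,"zqe":15}
After op 19 (remove /d): {"jeg":29,"r":52,"u":64,"vk":42,"vzx":47,"zqe":15}
After op 20 (add /xy 89): {"jeg":29,"r":52,"u":64,"vk":42,"vzx":47,"xy":89,"zqe":15}
After op 21 (replace /vzx 48): {"jeg":29,"r":52,"u":64,"vk":42,"vzx":48,"xy":89,"zqe":15}
Size at the root: 7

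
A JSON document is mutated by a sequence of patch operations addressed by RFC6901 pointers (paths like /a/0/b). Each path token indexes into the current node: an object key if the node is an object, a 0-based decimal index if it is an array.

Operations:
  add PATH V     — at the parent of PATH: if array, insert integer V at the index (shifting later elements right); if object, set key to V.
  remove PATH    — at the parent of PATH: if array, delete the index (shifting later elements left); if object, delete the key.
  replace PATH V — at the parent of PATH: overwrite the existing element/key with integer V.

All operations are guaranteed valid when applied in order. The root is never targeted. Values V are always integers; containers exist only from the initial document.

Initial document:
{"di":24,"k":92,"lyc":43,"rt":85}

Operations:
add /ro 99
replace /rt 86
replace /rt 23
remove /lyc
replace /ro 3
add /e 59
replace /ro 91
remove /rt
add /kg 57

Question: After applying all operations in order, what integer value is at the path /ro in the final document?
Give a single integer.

After op 1 (add /ro 99): {"di":24,"k":92,"lyc":43,"ro":99,"rt":85}
After op 2 (replace /rt 86): {"di":24,"k":92,"lyc":43,"ro":99,"rt":86}
After op 3 (replace /rt 23): {"di":24,"k":92,"lyc":43,"ro":99,"rt":23}
After op 4 (remove /lyc): {"di":24,"k":92,"ro":99,"rt":23}
After op 5 (replace /ro 3): {"di":24,"k":92,"ro":3,"rt":23}
After op 6 (add /e 59): {"di":24,"e":59,"k":92,"ro":3,"rt":23}
After op 7 (replace /ro 91): {"di":24,"e":59,"k":92,"ro":91,"rt":23}
After op 8 (remove /rt): {"di":24,"e":59,"k":92,"ro":91}
After op 9 (add /kg 57): {"di":24,"e":59,"k":92,"kg":57,"ro":91}
Value at /ro: 91

Answer: 91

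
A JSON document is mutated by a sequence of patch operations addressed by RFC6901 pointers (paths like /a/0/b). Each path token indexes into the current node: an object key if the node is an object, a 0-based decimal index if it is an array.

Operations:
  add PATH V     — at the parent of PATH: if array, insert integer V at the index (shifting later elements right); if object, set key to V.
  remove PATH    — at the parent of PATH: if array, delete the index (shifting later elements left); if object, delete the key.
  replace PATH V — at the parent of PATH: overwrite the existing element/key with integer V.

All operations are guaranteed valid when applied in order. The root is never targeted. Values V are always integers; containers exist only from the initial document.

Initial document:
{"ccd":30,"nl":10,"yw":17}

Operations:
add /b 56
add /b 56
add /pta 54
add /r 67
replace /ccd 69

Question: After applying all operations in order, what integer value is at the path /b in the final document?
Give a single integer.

Answer: 56

Derivation:
After op 1 (add /b 56): {"b":56,"ccd":30,"nl":10,"yw":17}
After op 2 (add /b 56): {"b":56,"ccd":30,"nl":10,"yw":17}
After op 3 (add /pta 54): {"b":56,"ccd":30,"nl":10,"pta":54,"yw":17}
After op 4 (add /r 67): {"b":56,"ccd":30,"nl":10,"pta":54,"r":67,"yw":17}
After op 5 (replace /ccd 69): {"b":56,"ccd":69,"nl":10,"pta":54,"r":67,"yw":17}
Value at /b: 56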